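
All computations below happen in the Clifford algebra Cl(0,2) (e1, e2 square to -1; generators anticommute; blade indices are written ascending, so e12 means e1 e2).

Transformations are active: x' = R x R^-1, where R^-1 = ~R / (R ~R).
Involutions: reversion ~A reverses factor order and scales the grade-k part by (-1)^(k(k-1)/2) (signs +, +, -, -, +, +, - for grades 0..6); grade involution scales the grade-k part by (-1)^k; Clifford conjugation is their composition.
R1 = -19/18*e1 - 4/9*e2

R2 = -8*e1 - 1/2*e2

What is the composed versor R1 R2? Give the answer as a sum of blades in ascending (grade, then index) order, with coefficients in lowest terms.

Distribute over the terms of R1 (each basis-blade product reordered to ascending indices, repeated generators contracted through their squares):
(-19/18*e1) R2 = -76/9 + 19/36*e12
(-4/9*e2) R2 = -2/9 - 32/9*e12
Summing the partial products and collecting blades:
Answer: -26/3 - 109/36*e12


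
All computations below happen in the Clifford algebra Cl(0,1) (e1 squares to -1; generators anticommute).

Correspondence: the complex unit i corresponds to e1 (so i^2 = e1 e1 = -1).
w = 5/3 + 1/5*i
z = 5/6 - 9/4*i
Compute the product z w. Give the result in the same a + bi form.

In blades: z = 5/6 - 9/4*e1, w = 5/3 + 1/5*e1.
Distribute z over w term by term (generator squares from the signature, products reordered to ascending indices): (5/6)*w = 25/18 + 1/6*e1; (-9/4*e1)*w = 9/20 - 15/4*e1.
Sum: 331/180 - 43/12*e1; translating back through the correspondence:
Answer: 331/180 - 43/12*i


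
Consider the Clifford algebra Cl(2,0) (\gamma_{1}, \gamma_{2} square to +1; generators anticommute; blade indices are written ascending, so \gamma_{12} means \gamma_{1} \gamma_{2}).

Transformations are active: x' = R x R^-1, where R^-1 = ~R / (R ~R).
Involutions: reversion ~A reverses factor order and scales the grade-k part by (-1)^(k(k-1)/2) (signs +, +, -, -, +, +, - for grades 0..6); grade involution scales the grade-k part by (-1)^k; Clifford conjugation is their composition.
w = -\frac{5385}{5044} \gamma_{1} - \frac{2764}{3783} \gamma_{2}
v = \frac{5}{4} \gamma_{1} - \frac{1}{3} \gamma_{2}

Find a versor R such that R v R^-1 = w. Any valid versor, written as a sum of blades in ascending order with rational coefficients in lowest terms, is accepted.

Key observation: q(v) = q(w) = \frac{241}{144} (sandwiches preserve the norm), so R = v + w = \frac{230}{1261} \gamma_{1} - \frac{4025}{3783} \gamma_{2} works whenever it is invertible — the component of v along it is kept and (v - w)/2 reverses, sending v to w.
Answer: \frac{230}{1261} \gamma_{1} - \frac{4025}{3783} \gamma_{2}


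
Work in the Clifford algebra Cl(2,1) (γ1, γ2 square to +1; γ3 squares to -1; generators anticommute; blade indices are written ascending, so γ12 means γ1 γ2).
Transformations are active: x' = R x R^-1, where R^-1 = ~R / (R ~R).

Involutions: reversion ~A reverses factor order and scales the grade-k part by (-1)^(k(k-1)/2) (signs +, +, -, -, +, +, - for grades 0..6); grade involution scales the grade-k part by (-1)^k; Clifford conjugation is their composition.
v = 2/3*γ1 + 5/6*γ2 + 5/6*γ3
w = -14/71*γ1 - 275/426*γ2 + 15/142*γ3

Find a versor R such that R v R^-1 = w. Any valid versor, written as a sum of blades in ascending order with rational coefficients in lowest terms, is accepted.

R = v + w = 100/213*γ1 + 40/213*γ2 + 200/213*γ3 works: the equal norms (4/9) guarantee its sandwich swaps v into w.
Answer: 100/213*γ1 + 40/213*γ2 + 200/213*γ3


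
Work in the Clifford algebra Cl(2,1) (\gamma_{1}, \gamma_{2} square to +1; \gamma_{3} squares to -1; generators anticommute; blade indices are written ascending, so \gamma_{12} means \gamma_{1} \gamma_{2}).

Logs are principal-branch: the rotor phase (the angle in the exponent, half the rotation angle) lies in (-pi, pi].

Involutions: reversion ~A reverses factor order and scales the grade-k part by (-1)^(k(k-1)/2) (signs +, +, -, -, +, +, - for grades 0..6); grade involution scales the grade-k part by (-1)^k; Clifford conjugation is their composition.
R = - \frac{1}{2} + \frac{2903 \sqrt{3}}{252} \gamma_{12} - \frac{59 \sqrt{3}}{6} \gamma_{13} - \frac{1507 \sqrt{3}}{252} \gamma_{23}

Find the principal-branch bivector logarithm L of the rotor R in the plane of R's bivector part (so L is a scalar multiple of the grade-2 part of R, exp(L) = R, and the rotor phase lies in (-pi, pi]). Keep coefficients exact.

The scalar part of R is - \frac{1}{2}, which fixes the principal-branch rotor phase; the unit plane is then the bivector part divided by the sine of that phase, and L is that plane scaled by the phase.
Concretely: cos(phase) = - \frac{1}{2} gives phase = ±\frac{2 \pi}{3}, and since phase/sin(phase) is even the sign is immaterial: L = (phase/sin(phase)) * <R>_2 = (\frac{4 \sqrt{3} \pi}{9}) * <R>_2.
Answer: \frac{2903 \pi}{189} \gamma_{12} - \frac{118 \pi}{9} \gamma_{13} - \frac{1507 \pi}{189} \gamma_{23}


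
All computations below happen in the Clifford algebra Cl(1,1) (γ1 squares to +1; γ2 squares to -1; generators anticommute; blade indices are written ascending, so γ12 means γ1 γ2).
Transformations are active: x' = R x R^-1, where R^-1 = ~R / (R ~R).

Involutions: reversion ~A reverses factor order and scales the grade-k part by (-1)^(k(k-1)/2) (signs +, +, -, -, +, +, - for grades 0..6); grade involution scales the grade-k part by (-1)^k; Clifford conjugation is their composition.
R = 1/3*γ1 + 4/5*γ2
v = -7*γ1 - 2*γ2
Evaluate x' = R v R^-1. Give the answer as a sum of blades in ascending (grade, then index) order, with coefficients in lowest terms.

~R = 1/3*γ1 + 4/5*γ2, and R ~R = -119/225, so R^-1 = ~R / (-119/225).
R v = -11/15 + 74/15*γ12
Answer: 943/119*γ1 + 502/119*γ2


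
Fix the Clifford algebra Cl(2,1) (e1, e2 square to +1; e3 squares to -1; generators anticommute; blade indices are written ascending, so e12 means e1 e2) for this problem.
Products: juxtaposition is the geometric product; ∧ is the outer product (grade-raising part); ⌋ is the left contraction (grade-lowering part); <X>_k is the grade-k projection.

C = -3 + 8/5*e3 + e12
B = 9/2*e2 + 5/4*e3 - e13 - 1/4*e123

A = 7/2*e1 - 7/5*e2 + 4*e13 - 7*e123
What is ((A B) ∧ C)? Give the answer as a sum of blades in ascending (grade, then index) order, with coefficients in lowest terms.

step 1: -171/20 - 5*e1 - 6*e2 - 7/2*e3 + 49/2*e12 + 1421/40*e13 - 21/8*e23 - 97/5*e123
step 2: 513/20 + 15*e1 + 18*e2 - 159/50*e3 - 1641/20*e12 - 4583/40*e13 - 69/40*e23 + 939/10*e123
Answer: 513/20 + 15*e1 + 18*e2 - 159/50*e3 - 1641/20*e12 - 4583/40*e13 - 69/40*e23 + 939/10*e123


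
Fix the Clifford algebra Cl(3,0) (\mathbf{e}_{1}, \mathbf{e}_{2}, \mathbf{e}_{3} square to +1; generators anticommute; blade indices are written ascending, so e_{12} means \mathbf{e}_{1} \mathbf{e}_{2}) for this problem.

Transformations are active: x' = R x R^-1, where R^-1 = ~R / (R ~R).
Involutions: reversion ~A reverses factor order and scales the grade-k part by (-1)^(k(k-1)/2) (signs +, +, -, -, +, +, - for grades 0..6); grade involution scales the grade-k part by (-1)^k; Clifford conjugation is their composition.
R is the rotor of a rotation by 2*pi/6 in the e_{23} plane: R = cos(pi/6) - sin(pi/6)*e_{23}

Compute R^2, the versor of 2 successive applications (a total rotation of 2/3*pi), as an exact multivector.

Half-angle bookkeeping: 2 applications in e_{23} add up to rotor phase 2*pi/6 = \frac{\pi}{3}, so R^2 = cos(\frac{\pi}{3}) - sin(\frac{\pi}{3})*e_{23}.
cos(\frac{\pi}{3}) = \frac{1}{2} and sin(\frac{\pi}{3}) = \frac{\sqrt{3}}{2}, so R^2 = \frac{1}{2} - \frac{\sqrt{3}}{2} e_{23}. The net rotation is 2/3*pi; the rotor keeps the half-angle phase exactly.
Answer: \frac{1}{2} - \frac{\sqrt{3}}{2} e_{23}


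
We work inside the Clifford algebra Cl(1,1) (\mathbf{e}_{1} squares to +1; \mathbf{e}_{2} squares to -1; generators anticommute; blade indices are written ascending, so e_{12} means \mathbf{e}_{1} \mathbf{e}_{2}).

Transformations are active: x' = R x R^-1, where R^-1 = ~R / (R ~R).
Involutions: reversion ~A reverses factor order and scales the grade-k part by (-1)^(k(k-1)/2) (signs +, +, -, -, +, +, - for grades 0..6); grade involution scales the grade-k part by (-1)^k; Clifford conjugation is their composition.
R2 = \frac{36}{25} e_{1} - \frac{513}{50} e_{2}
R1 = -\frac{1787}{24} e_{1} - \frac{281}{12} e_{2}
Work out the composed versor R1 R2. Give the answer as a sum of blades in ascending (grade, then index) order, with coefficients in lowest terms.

Distribute over the terms of R1 (each basis-blade product reordered to ascending indices, repeated generators contracted through their squares):
(-\frac{1787}{24} e_{1}) R2 = -\frac{5361}{50} + \frac{305577}{400} e_{12}
(-\frac{281}{12} e_{2}) R2 = -\frac{48051}{200} + \frac{843}{25} e_{12}
Summing the partial products and collecting blades:
Answer: -\frac{13899}{40} + \frac{63813}{80} e_{12}


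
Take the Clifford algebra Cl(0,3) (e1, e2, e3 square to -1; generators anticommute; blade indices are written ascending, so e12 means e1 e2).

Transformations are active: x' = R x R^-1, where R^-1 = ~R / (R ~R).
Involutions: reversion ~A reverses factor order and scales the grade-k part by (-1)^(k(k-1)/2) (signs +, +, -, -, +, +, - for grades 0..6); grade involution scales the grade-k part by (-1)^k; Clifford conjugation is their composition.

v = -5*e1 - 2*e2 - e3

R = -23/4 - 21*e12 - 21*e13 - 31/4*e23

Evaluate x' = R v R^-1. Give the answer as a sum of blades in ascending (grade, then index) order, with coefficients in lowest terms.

~R = -23/4 + 21*e12 + 21*e13 + 31/4*e23, and R ~R = 7801/8, so R^-1 = ~R / (7801/8).
R v = -137/4*e1 + 435/4*e2 + 505/4*e3 + 71/4*e123
Answer: 39955/7801*e1 + 11561/7801*e2 - 9778/7801*e3


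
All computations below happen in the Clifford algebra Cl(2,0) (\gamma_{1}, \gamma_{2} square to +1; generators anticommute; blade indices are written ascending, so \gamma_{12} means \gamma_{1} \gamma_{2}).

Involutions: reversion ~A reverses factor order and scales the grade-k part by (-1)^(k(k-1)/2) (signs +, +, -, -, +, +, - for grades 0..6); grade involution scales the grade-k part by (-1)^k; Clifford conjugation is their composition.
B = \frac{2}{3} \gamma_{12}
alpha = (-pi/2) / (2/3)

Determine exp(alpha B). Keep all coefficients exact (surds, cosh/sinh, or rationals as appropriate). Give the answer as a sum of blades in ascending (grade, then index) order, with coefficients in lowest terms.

B^2 = (\frac{2}{3})^2*(\gamma_{12})^2 = \frac{4}{9}*(-1) = -\frac{4}{9} (a basis 2-blade squares to minus the product of its generators' squares).
B^2 = -\frac{4}{9} — a negative square means the series sums to a rotation: l = \frac{2}{3}, alpha*l = - \frac{\pi}{2}, so exp(alpha B) = cos(- \frac{\pi}{2}) + (sin(- \frac{\pi}{2})/(\frac{2}{3}))*B = 0 + (- \frac{3}{2})*B.
Answer: -\gamma_{12}


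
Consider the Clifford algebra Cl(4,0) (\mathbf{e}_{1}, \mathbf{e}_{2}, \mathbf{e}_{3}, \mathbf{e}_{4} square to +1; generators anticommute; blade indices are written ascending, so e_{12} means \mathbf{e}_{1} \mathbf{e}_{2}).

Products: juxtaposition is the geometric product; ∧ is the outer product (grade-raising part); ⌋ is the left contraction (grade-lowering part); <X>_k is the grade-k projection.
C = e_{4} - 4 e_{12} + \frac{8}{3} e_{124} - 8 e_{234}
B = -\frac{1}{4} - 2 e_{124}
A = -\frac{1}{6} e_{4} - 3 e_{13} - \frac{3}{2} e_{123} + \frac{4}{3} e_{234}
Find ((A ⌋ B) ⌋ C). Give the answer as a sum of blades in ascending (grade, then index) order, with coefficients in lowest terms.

step 1: \frac{1}{3} e_{12}
step 2: \frac{4}{3} - \frac{8}{9} e_{4}
Answer: \frac{4}{3} - \frac{8}{9} e_{4}


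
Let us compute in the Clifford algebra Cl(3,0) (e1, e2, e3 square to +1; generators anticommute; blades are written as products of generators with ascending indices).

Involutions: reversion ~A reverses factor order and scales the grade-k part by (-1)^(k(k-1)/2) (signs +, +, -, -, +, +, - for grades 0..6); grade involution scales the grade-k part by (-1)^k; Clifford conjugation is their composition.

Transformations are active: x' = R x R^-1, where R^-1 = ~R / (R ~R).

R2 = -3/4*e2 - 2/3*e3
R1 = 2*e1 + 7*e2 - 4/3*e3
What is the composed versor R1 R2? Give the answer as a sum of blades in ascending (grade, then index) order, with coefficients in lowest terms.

Distribute over the terms of R2 (each basis-blade product reordered to ascending indices, repeated generators contracted through their squares):
R1 (-3/4*e2) = -21/4 - 3/2*e1 e2 - e2 e3
R1 (-2/3*e3) = 8/9 - 4/3*e1 e3 - 14/3*e2 e3
Summing the partial products and collecting blades:
Answer: -157/36 - 3/2*e1 e2 - 4/3*e1 e3 - 17/3*e2 e3


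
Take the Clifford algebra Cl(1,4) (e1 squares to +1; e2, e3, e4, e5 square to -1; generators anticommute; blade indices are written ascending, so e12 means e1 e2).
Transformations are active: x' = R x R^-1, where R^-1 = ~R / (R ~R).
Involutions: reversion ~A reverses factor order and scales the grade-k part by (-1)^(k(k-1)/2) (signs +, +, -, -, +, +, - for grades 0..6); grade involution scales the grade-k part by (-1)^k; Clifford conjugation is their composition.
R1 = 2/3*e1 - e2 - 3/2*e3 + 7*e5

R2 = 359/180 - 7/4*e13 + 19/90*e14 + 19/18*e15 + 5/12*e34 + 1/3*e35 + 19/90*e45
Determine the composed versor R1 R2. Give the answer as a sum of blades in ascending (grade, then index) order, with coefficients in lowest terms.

Distribute over the terms of R1 (each basis-blade product reordered to ascending indices, repeated generators contracted through their squares):
(2/3*e1) R2 = 359/270*e1 - 7/6*e3 + 19/135*e4 + 19/27*e5 + 5/18*e134 + 2/9*e135 + 19/135*e145
(-e2) R2 = -359/180*e2 - 7/4*e123 + 19/90*e124 + 19/18*e125 - 5/12*e234 - 1/3*e235 - 19/90*e245
(-3/2*e3) R2 = 21/8*e1 - 359/120*e3 + 5/8*e4 + 1/2*e5 + 19/60*e134 + 19/12*e135 - 19/60*e345
(7*e5) R2 = 133/18*e1 + 7/3*e3 + 133/90*e4 + 2513/180*e5 - 49/4*e135 + 133/90*e145 + 35/12*e345
Summing the partial products and collecting blades:
Answer: 12251/1080*e1 - 359/180*e2 - 73/40*e3 + 2423/1080*e4 + 8189/540*e5 - 7/4*e123 + 19/90*e124 + 19/18*e125 + 107/180*e134 - 94/9*e135 + 437/270*e145 - 5/12*e234 - 1/3*e235 - 19/90*e245 + 13/5*e345


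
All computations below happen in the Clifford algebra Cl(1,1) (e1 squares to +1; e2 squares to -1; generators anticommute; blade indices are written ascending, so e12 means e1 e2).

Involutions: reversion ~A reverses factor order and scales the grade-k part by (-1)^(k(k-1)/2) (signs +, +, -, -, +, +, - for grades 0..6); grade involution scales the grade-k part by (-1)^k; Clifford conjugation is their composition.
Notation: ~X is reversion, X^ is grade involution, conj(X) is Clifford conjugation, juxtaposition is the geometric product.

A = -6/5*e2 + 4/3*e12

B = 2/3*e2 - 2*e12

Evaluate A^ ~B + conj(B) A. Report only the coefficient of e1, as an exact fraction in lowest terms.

first term: 28/15 + 68/45*e1
second term: 28/15 + 68/45*e1
Answer: 136/45


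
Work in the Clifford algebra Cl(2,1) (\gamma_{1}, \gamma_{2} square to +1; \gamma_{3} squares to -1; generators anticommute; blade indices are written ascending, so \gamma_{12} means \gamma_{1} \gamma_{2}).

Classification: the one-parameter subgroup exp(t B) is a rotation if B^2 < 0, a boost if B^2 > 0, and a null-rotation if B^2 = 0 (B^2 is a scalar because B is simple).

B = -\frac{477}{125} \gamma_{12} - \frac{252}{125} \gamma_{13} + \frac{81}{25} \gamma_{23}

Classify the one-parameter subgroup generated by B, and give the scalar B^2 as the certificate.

B^2 term by term: the squares give (-\frac{477}{125})^2*(\gamma_{12})^2 + (-\frac{252}{125})^2*(\gamma_{13})^2 + (\frac{81}{25})^2*(\gamma_{23})^2 = \frac{227529}{15625}*(-1) + \frac{63504}{15625}*(+1) + \frac{6561}{625}*(+1) = 0 (each basis 2-blade squares to minus the product of its generators' squares); cross terms between blades sharing an index anticommute and cancel. So B^2 = 0.
Answer: null-rotation, certificate B^2 = 0. Key observation: B^2 = 0 is a conjugation invariant, so its sign decides the class regardless of the surface form of B.


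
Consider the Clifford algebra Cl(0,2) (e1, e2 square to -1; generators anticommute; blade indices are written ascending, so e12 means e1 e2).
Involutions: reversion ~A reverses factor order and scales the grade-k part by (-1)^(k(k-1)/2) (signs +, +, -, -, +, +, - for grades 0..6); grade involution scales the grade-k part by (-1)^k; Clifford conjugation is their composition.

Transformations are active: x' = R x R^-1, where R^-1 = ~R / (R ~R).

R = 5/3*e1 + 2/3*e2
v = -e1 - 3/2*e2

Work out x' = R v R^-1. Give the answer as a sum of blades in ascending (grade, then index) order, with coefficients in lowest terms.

~R = 5/3*e1 + 2/3*e2, and R ~R = -29/9, so R^-1 = ~R / (-29/9).
R v = 8/3 - 11/6*e12
Answer: -51/29*e1 + 23/58*e2


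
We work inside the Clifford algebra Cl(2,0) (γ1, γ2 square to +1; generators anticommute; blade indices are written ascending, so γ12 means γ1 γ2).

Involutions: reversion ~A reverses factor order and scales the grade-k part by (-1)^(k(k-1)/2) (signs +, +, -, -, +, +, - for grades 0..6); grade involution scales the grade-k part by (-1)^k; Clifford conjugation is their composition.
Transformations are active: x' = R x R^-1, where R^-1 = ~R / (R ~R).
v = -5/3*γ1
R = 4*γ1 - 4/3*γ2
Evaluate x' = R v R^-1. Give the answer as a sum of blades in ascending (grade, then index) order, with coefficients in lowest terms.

~R = 4*γ1 - 4/3*γ2, and R ~R = 160/9, so R^-1 = ~R / (160/9).
R v = -20/3 - 20/9*γ12
Answer: -4/3*γ1 + γ2


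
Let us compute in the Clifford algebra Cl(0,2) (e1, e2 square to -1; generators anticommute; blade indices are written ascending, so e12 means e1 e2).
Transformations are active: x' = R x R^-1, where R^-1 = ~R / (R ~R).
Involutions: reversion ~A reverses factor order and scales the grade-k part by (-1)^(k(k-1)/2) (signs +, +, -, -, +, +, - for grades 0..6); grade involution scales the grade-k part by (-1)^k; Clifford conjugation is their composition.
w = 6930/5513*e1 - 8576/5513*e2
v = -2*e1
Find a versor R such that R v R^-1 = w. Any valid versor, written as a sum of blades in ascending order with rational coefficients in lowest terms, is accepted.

Reasoning: v^2 = w^2 = -4 since conjugation preserves the quadratic form; R = v + w = -4096/5513*e1 - 8576/5513*e2 is then valid when invertible, keeping its own part and reversing (v - w)/2.
Answer: -4096/5513*e1 - 8576/5513*e2


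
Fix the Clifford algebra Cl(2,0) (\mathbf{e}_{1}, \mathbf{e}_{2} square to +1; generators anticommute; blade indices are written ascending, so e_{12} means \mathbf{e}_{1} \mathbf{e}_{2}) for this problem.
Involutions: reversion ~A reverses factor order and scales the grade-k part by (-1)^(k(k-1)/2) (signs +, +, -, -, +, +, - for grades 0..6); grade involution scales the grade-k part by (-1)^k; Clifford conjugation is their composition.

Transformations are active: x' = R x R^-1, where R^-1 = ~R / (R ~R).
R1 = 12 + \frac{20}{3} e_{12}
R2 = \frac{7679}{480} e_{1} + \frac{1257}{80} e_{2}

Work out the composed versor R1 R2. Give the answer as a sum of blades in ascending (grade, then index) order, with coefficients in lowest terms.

Distribute over the terms of R1 (each basis-blade product reordered to ascending indices, repeated generators contracted through their squares):
(12) R2 = \frac{7679}{40} e_{1} + \frac{3771}{20} e_{2}
(\frac{20}{3} e_{12}) R2 = \frac{419}{4} e_{1} - \frac{7679}{72} e_{2}
Summing the partial products and collecting blades:
Answer: \frac{11869}{40} e_{1} + \frac{29483}{360} e_{2}


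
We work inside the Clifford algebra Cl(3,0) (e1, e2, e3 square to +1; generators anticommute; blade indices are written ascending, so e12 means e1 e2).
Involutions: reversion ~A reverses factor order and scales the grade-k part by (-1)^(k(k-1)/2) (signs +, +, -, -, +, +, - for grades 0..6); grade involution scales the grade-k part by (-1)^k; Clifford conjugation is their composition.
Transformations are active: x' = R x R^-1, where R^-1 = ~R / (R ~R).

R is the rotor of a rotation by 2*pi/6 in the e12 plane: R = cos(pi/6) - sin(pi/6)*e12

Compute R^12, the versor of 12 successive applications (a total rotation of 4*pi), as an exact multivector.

Half-angle bookkeeping: 12 applications in e12 add up to rotor phase 12*pi/6 = 2*pi, so R^12 = cos(2*pi) - sin(2*pi)*e12.
cos(2*pi) = 1 and sin(2*pi) = 0, so R^12 = 1. The total rotation 4*pi is 2 full turns, so every vector returns to itself, yet the rotor is +1, back on the identity sheet (an even number of 2*pi turns).
Answer: 1


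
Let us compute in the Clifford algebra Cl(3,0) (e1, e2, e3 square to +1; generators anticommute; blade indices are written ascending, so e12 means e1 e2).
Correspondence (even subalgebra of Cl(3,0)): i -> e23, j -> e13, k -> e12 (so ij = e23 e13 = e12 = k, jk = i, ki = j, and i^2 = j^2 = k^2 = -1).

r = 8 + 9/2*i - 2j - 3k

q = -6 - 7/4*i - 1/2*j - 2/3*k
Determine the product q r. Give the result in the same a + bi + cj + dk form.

In blades: q = -6 - 2/3*e12 - 1/2*e13 - 7/4*e23, r = 8 - 3*e12 - 2*e13 + 9/2*e23.
Distribute q over r term by term (generator squares from the signature, products reordered to ascending indices): (-6)*r = -48 + 18*e12 + 12*e13 - 27*e23; (-2/3*e12)*r = -2 - 16/3*e12 - 3*e13 - 4/3*e23; (-1/2*e13)*r = -1 + 9/4*e12 - 4*e13 + 3/2*e23; (-7/4*e23)*r = 63/8 + 7/2*e12 - 21/4*e13 - 14*e23.
Sum: -345/8 + 221/12*e12 - 1/4*e13 - 245/6*e23; translating back through the correspondence:
Answer: -345/8 - 245/6*i - 1/4*j + 221/12*k


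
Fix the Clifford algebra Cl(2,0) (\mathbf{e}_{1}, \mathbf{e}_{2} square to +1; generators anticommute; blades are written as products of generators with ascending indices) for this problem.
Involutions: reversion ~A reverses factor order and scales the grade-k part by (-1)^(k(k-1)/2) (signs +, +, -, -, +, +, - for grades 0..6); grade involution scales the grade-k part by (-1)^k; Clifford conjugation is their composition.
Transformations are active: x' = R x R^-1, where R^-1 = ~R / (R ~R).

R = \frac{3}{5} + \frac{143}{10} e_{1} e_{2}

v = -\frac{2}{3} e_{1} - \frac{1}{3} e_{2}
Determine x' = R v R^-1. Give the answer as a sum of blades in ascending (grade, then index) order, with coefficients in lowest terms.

~R = \frac{3}{5} - \frac{143}{10} e_{1} e_{2}, and R ~R = \frac{4097}{20}, so R^-1 = ~R / (\frac{4097}{20}).
R v = -\frac{31}{6} e_{1} + \frac{28}{3} e_{2}
Answer: \frac{7822}{12291} e_{1} + \frac{4769}{12291} e_{2}


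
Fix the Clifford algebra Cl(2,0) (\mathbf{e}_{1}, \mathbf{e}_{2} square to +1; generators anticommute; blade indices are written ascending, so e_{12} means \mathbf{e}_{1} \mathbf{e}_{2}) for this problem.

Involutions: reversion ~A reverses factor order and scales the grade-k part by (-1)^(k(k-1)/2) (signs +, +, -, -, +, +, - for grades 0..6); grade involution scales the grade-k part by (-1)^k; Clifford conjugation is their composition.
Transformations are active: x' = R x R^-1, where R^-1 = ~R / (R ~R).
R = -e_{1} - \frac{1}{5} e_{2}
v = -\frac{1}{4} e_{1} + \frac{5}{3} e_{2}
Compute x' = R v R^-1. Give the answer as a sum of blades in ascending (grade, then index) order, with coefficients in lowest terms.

~R = -e_{1} - \frac{1}{5} e_{2}, and R ~R = \frac{26}{25}, so R^-1 = ~R / (\frac{26}{25}).
R v = -\frac{1}{12} - \frac{103}{60} e_{12}
Answer: \frac{16}{39} e_{1} - \frac{85}{52} e_{2}


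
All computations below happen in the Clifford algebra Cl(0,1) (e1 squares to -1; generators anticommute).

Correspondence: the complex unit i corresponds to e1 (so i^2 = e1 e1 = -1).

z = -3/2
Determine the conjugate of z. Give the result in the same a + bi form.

In blades: z = -3/2.
Conjugation here is Clifford conjugation: the scalar is fixed and the grade-1 and grade-2 blades all flip sign, giving -3/2; translating back:
Answer: -3/2


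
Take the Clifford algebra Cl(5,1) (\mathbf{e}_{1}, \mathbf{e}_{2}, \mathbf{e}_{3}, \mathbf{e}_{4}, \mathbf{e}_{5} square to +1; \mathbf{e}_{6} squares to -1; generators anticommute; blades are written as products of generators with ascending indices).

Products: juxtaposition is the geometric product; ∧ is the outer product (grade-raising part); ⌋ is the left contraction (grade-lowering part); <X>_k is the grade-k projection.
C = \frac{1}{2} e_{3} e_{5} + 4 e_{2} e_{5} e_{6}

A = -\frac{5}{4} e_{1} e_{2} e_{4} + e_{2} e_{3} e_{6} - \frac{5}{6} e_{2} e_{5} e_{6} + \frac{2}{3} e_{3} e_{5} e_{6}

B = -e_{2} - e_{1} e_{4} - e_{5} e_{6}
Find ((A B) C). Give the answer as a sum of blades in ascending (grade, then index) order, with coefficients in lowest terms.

step 1: \frac{25}{12} e_{2} - \frac{2}{3} e_{3} - \frac{5}{4} e_{1} e_{4} - e_{3} e_{6} + \frac{5}{6} e_{5} e_{6} - e_{2} e_{3} e_{5} + \frac{2}{3} e_{2} e_{3} e_{5} e_{6} - e_{1} e_{2} e_{3} e_{4} e_{6} + \frac{5}{12} e_{1} e_{2} e_{4} e_{5} e_{6} + \frac{2}{3} e_{1} e_{3} e_{4} e_{5} e_{6}
step 2: \frac{23}{6} e_{2} - \frac{8}{3} e_{3} - \frac{1}{3} e_{5} - \frac{5}{3} e_{1} e_{4} - \frac{1}{3} e_{2} e_{6} - \frac{53}{12} e_{3} e_{6} + \frac{47}{6} e_{5} e_{6} + \frac{1}{3} e_{1} e_{4} e_{6} - \frac{71}{24} e_{2} e_{3} e_{5} + \frac{8}{3} e_{1} e_{2} e_{3} e_{4} + \frac{37}{8} e_{1} e_{3} e_{4} e_{5} + \frac{8}{3} e_{2} e_{3} e_{5} e_{6} + \frac{5}{24} e_{1} e_{2} e_{3} e_{4} e_{6} + \frac{11}{2} e_{1} e_{2} e_{4} e_{5} e_{6}
Answer: \frac{23}{6} e_{2} - \frac{8}{3} e_{3} - \frac{1}{3} e_{5} - \frac{5}{3} e_{1} e_{4} - \frac{1}{3} e_{2} e_{6} - \frac{53}{12} e_{3} e_{6} + \frac{47}{6} e_{5} e_{6} + \frac{1}{3} e_{1} e_{4} e_{6} - \frac{71}{24} e_{2} e_{3} e_{5} + \frac{8}{3} e_{1} e_{2} e_{3} e_{4} + \frac{37}{8} e_{1} e_{3} e_{4} e_{5} + \frac{8}{3} e_{2} e_{3} e_{5} e_{6} + \frac{5}{24} e_{1} e_{2} e_{3} e_{4} e_{6} + \frac{11}{2} e_{1} e_{2} e_{4} e_{5} e_{6}


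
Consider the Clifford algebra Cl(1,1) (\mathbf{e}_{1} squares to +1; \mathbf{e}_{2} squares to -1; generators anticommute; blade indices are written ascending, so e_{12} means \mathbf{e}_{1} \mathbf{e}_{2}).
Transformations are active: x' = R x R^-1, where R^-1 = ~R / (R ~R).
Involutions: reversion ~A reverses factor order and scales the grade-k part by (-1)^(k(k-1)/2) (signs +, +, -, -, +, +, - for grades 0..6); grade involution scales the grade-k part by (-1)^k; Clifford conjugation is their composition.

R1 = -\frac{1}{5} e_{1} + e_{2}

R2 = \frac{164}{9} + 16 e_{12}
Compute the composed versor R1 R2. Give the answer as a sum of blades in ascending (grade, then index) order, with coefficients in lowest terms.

Distribute over the terms of R1 (each basis-blade product reordered to ascending indices, repeated generators contracted through their squares):
(-\frac{1}{5} e_{1}) R2 = -\frac{164}{45} e_{1} - \frac{16}{5} e_{2}
(e_{2}) R2 = 16 e_{1} + \frac{164}{9} e_{2}
Summing the partial products and collecting blades:
Answer: \frac{556}{45} e_{1} + \frac{676}{45} e_{2}


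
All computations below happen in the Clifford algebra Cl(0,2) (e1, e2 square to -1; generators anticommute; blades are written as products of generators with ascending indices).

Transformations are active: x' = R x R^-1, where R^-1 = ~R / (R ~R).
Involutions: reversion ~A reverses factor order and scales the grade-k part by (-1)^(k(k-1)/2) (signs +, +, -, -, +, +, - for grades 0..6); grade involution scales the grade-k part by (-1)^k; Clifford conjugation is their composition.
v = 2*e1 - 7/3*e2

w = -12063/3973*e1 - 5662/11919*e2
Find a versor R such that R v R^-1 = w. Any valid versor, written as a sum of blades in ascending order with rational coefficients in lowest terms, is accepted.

Since q(v) = q(w) = -85/9, the sum R = v + w = -4117/3973*e1 - 33473/11919*e2 does the job whenever invertible.
Answer: -4117/3973*e1 - 33473/11919*e2


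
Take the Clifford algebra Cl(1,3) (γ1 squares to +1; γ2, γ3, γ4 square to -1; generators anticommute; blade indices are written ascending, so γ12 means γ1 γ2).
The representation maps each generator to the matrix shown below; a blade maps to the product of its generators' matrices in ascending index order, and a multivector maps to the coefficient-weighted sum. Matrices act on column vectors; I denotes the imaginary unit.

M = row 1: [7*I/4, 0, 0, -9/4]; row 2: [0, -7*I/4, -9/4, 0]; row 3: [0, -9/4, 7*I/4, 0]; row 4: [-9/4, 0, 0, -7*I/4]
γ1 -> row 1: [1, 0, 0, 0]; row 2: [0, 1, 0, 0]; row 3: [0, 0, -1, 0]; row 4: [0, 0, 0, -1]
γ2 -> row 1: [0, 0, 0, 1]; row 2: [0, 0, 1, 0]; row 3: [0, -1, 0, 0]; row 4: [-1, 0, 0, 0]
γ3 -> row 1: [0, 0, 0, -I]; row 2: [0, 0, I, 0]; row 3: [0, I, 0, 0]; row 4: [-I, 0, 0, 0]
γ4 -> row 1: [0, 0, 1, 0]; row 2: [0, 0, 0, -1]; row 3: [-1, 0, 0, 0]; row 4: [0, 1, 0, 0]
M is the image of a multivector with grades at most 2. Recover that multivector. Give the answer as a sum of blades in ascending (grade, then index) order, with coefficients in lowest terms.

Method: the blade images are trace-orthogonal — tr(rho(e_A) rho(e_B)^-1) = 4 if A = B and 0 otherwise — and rho(e_A)^-1 = (e_A)^2 * rho(e_A) with (e_A)^2 = +1 or -1, so the coefficient of e_A in the preimage is (e_A)^2 * tr(M rho(e_A))/4.
Nonzero projections over blades of grade <= 2: γ12: (γ12)^2 = +1, tr(M rho(γ12)) = -9, coefficient -9/4; γ23: (γ23)^2 = -1, tr(M rho(γ23)) = 7, coefficient -7/4. Every other blade of grade <= 2 projects to 0.
Answer: -9/4*γ12 - 7/4*γ23


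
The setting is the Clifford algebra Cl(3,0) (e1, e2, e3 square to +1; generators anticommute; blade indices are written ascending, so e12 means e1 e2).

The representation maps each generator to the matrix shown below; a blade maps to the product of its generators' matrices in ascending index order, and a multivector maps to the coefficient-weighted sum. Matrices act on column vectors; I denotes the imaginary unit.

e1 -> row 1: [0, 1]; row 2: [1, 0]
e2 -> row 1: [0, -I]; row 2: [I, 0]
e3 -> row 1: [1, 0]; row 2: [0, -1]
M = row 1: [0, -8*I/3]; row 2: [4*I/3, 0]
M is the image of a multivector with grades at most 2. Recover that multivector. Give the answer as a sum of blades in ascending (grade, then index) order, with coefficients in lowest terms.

Method: 1, rho(e1), rho(e2), rho(e3) form a trace-orthogonal basis of the 2x2 complex matrices (tr(X Y) = 2 if X = Y, else 0), so M = m0*1 + m1*rho(e1) + m2*rho(e2) + m3*rho(e3) with m0 = tr(M)/2 = 0, m1 = tr(M rho(e1))/2 = -2*I/3, m2 = tr(M rho(e2))/2 = 2, m3 = tr(M rho(e3))/2 = 0.
Multiplying table entries, the bivector images are rho(e12) = I*rho(e3), rho(e13) = -I*rho(e2), rho(e23) = I*rho(e1); with real blade coefficients the real parts of m0..m3 are the coefficients of 1, e1, e2, e3 and the imaginary parts give the bivectors (e23: Im m1, e13: -Im m2, e12: Im m3).
Answer: 2*e2 - 2/3*e23


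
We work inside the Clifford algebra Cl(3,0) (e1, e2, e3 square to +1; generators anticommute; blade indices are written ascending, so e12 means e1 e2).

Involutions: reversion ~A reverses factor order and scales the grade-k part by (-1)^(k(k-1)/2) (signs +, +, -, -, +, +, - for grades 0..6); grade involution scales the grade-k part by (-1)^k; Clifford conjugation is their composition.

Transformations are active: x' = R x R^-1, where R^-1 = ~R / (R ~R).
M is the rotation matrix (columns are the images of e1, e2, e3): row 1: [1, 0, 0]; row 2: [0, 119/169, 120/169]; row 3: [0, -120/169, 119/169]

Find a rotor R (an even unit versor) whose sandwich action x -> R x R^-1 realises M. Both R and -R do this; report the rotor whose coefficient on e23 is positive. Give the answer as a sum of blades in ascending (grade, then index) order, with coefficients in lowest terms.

Method: write R = a + b12*e12 + b13*e13 + b23*e23 with a^2 + b12^2 + b13^2 + b23^2 = 1 (so R^-1 = ~R). Expanding the columns R e_j ~R gives tr M = 4a^2 - 1 and, from the antisymmetric part, M21 - M12 = -4a*b12, M13 - M31 = 4a*b13, M32 - M23 = -4a*b23.
Here tr M = 407/169, so a^2 = (1 + tr M)/4 = 144/169 and a = ±12/13. Taking a = 12/13: M21 - M12 = 0, M13 - M31 = 0, M32 - M23 = -240/169, giving b12 = 0, b13 = 0, b23 = 5/13, i.e. R = 12/13 + 5/13*e23.
Its e23 coefficient is already positive.
Answer: 12/13 + 5/13*e23. Sheet selection: the two-to-one cover makes ±R indistinguishable at the matrix level (trace 407/169), so uniqueness comes from the required sign on e23.


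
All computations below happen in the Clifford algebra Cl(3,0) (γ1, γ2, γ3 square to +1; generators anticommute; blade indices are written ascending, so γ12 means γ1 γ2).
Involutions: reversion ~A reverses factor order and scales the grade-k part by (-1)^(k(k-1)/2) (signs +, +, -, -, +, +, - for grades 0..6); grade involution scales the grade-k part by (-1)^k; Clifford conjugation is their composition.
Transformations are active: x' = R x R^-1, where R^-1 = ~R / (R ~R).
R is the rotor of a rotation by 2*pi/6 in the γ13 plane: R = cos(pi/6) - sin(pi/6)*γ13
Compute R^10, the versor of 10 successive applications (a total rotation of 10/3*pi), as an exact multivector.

The rotor phase is half the rotation angle and phases add under composition, so 10 steps in the γ13 plane accumulate phase 10*(pi/6) = 5*pi/3: R^10 = cos(5*pi/3) - sin(5*pi/3)*γ13.
cos(5*pi/3) = 1/2 and sin(5*pi/3) = -sqrt(3)/2, so R^10 = 1/2 + sqrt(3)/2*γ13. The net rotation is 4/3*pi (after discarding 1 full turn, each of which contributes a factor -1 to the rotor); the rotor keeps the half-angle phase exactly.
Answer: 1/2 + sqrt(3)/2*γ13


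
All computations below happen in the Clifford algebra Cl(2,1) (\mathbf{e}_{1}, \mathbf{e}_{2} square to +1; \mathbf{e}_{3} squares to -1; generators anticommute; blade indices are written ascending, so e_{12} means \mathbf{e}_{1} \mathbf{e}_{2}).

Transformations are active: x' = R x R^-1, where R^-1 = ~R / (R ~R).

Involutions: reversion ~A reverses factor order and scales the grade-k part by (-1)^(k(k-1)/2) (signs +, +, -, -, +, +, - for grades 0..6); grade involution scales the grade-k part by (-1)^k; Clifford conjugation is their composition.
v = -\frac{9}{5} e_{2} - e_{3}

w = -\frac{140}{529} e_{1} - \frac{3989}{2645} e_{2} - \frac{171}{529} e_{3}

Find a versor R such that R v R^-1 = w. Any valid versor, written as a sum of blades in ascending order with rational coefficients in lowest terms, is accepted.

Equal squares first: v^2 = w^2 = \frac{56}{25}. Then v + w = -\frac{140}{529} e_{1} - \frac{1750}{529} e_{2} - \frac{700}{529} e_{3} is a versor taking v to w, provided it is invertible.
Answer: -\frac{140}{529} e_{1} - \frac{1750}{529} e_{2} - \frac{700}{529} e_{3}


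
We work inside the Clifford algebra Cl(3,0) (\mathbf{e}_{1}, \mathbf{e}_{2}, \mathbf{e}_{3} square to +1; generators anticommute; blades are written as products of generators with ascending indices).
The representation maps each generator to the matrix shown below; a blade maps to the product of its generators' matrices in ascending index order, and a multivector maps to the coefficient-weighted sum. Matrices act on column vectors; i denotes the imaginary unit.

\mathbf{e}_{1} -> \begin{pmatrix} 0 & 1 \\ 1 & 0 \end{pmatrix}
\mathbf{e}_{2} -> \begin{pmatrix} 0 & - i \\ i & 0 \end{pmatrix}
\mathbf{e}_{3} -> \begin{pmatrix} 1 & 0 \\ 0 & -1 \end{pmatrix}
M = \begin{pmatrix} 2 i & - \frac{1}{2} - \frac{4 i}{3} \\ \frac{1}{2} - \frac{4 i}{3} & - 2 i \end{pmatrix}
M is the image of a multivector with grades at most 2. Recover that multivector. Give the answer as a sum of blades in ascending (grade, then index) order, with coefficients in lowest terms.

Method: 1, rho(e_{1}), rho(e_{2}), rho(e_{3}) form a trace-orthogonal basis of the 2x2 complex matrices (tr(X Y) = 2 if X = Y, else 0), so M = m0*1 + m1*rho(e_{1}) + m2*rho(e_{2}) + m3*rho(e_{3}) with m0 = tr(M)/2 = 0, m1 = tr(M rho(e_{1}))/2 = - \frac{4 i}{3}, m2 = tr(M rho(e_{2}))/2 = - \frac{i}{2}, m3 = tr(M rho(e_{3}))/2 = 2 i.
Multiplying table entries, the bivector images are rho(e_{1} e_{2}) = i*rho(e_{3}), rho(e_{1} e_{3}) = -i*rho(e_{2}), rho(e_{2} e_{3}) = i*rho(e_{1}); with real blade coefficients the real parts of m0..m3 are the coefficients of 1, e_{1}, e_{2}, e_{3} and the imaginary parts give the bivectors (e_{2} e_{3}: Im m1, e_{1} e_{3}: -Im m2, e_{1} e_{2}: Im m3).
Answer: 2 e_{1} e_{2} + \frac{1}{2} e_{1} e_{3} - \frac{4}{3} e_{2} e_{3}


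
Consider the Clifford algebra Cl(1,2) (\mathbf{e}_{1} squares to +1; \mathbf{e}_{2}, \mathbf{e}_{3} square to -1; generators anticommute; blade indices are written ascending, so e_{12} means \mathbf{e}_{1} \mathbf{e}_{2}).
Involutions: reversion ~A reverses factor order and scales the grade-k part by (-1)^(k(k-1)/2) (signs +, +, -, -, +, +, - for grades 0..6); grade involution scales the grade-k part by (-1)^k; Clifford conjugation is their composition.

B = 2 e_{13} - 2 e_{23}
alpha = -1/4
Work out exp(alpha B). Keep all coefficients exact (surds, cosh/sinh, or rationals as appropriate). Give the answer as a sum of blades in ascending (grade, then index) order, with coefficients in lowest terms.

B^2 term by term: the squares give (2)^2*(e_{13})^2 + (-2)^2*(e_{23})^2 = 4*(+1) + 4*(-1) = 0 (each basis 2-blade squares to minus the product of its generators' squares); cross terms between blades sharing an index anticommute and cancel. So B^2 = 0.
B^2 = 0, hence only two terms survive: exp(alpha B) = 1 + alpha B (parabolic case).
Answer: 1 - \frac{1}{2} e_{13} + \frac{1}{2} e_{23}


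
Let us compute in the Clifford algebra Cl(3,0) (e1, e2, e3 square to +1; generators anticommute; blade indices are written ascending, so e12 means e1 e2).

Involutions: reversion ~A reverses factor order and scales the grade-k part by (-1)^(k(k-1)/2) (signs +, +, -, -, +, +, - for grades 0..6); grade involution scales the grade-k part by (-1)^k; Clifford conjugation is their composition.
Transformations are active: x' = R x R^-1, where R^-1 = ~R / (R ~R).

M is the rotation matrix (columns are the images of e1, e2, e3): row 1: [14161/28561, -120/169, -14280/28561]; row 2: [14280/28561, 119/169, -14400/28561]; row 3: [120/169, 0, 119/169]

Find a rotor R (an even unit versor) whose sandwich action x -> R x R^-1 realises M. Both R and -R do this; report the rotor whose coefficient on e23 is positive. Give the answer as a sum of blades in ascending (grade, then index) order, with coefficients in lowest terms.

Method: write R = a + b12*e12 + b13*e13 + b23*e23 with a^2 + b12^2 + b13^2 + b23^2 = 1 (so R^-1 = ~R). Expanding the columns R e_j ~R gives tr M = 4a^2 - 1 and, from the antisymmetric part, M21 - M12 = -4a*b12, M13 - M31 = 4a*b13, M32 - M23 = -4a*b23.
Here tr M = 54383/28561, so a^2 = (1 + tr M)/4 = 20736/28561 and a = ±144/169. Taking a = 144/169: M21 - M12 = 34560/28561, M13 - M31 = -34560/28561, M32 - M23 = 14400/28561, giving b12 = -60/169, b13 = -60/169, b23 = -25/169, i.e. R = 144/169 - 60/169*e12 - 60/169*e13 - 25/169*e23.
Its e23 coefficient is negative, so report the other preimage -R.
Answer: -144/169 + 60/169*e12 + 60/169*e13 + 25/169*e23. Why the constraint matters: R and -R act identically through the sandwich — M has trace 54383/28561 either way — so only the sign condition on e23 picks one of the two preimages.


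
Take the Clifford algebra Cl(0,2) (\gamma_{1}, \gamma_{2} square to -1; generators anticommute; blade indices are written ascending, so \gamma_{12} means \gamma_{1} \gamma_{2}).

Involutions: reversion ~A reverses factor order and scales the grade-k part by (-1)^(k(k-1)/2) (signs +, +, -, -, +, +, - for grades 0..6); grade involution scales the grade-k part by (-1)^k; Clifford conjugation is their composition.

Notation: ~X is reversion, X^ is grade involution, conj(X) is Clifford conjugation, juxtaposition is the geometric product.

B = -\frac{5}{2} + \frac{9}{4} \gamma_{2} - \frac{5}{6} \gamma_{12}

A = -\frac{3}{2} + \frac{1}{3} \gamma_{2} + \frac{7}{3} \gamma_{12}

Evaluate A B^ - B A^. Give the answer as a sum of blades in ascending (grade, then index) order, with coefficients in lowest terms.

first term: \frac{58}{9} + \frac{179}{36} \gamma_{1} + \frac{61}{24} \gamma_{2} - \frac{55}{12} \gamma_{12}
second term: \frac{58}{9} + \frac{179}{36} \gamma_{1} - \frac{61}{24} \gamma_{2} - \frac{55}{12} \gamma_{12}
Answer: \frac{61}{12} \gamma_{2}


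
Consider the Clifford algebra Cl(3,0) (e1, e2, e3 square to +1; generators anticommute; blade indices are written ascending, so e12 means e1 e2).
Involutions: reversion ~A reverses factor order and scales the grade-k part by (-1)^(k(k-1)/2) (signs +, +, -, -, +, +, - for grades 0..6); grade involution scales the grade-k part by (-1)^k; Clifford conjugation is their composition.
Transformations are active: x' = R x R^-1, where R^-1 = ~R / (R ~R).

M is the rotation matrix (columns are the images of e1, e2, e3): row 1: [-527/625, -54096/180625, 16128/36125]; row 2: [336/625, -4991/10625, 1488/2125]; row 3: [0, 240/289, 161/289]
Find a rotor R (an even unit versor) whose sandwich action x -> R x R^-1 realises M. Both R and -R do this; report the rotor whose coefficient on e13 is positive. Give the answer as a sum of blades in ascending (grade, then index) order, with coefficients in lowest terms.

Method: write R = a + b12*e12 + b13*e13 + b23*e23 with a^2 + b12^2 + b13^2 + b23^2 = 1 (so R^-1 = ~R). Expanding the columns R e_j ~R gives tr M = 4a^2 - 1 and, from the antisymmetric part, M21 - M12 = -4a*b12, M13 - M31 = 4a*b13, M32 - M23 = -4a*b23.
Here tr M = -5461/7225, so a^2 = (1 + tr M)/4 = 441/7225 and a = ±21/85. Taking a = 21/85: M21 - M12 = 6048/7225, M13 - M31 = 16128/36125, M32 - M23 = 4704/36125, giving b12 = -72/85, b13 = 192/425, b23 = -56/425, i.e. R = 21/85 - 72/85*e12 + 192/425*e13 - 56/425*e23.
Its e13 coefficient is already positive.
Answer: 21/85 - 72/85*e12 + 192/425*e13 - 56/425*e23. Note: both R and -R realise this M (trace -5461/7225); the covering map identifies them, and the e13-coefficient sign is the tie-breaker.
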